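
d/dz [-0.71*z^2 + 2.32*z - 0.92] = 2.32 - 1.42*z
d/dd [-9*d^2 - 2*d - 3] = -18*d - 2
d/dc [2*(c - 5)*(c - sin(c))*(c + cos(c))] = 2*(5 - c)*(c - sin(c))*(sin(c) - 1) + 2*(5 - c)*(c + cos(c))*(cos(c) - 1) + 2*(c - sin(c))*(c + cos(c))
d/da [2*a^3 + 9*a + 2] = 6*a^2 + 9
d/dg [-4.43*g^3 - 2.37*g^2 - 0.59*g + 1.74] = -13.29*g^2 - 4.74*g - 0.59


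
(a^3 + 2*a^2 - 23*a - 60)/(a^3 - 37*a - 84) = (a - 5)/(a - 7)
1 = 1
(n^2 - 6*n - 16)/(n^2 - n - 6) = (n - 8)/(n - 3)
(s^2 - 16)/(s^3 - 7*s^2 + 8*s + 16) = (s + 4)/(s^2 - 3*s - 4)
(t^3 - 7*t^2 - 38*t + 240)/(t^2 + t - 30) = t - 8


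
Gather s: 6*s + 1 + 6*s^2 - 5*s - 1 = 6*s^2 + s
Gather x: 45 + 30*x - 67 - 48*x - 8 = -18*x - 30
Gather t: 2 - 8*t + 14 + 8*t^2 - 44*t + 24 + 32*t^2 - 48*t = 40*t^2 - 100*t + 40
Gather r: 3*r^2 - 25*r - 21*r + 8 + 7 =3*r^2 - 46*r + 15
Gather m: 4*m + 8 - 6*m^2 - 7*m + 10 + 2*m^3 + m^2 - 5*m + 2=2*m^3 - 5*m^2 - 8*m + 20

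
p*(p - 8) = p^2 - 8*p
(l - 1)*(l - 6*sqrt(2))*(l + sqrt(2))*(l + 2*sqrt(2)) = l^4 - 3*sqrt(2)*l^3 - l^3 - 32*l^2 + 3*sqrt(2)*l^2 - 24*sqrt(2)*l + 32*l + 24*sqrt(2)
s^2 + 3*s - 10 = (s - 2)*(s + 5)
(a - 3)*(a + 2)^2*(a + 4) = a^4 + 5*a^3 - 4*a^2 - 44*a - 48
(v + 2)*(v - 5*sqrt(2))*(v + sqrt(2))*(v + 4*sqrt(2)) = v^4 + 2*v^3 - 42*v^2 - 84*v - 40*sqrt(2)*v - 80*sqrt(2)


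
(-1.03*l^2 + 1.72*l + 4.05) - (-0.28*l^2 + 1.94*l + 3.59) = -0.75*l^2 - 0.22*l + 0.46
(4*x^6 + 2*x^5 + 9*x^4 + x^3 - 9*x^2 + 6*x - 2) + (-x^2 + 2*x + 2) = 4*x^6 + 2*x^5 + 9*x^4 + x^3 - 10*x^2 + 8*x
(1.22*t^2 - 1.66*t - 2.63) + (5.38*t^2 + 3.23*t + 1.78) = 6.6*t^2 + 1.57*t - 0.85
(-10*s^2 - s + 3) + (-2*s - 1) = -10*s^2 - 3*s + 2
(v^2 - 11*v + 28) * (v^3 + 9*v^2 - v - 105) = v^5 - 2*v^4 - 72*v^3 + 158*v^2 + 1127*v - 2940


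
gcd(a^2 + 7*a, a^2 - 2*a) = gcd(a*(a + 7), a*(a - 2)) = a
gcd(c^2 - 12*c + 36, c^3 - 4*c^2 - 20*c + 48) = c - 6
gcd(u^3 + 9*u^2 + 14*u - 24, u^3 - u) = u - 1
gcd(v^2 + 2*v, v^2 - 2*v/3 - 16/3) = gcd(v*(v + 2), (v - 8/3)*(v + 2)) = v + 2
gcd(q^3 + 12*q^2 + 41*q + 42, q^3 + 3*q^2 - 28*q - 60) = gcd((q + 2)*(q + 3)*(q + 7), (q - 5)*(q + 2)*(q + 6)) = q + 2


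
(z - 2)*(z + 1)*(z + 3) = z^3 + 2*z^2 - 5*z - 6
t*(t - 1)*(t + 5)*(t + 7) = t^4 + 11*t^3 + 23*t^2 - 35*t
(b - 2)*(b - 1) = b^2 - 3*b + 2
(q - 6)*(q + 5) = q^2 - q - 30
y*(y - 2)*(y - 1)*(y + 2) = y^4 - y^3 - 4*y^2 + 4*y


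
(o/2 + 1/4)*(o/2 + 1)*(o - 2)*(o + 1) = o^4/4 + 3*o^3/8 - 7*o^2/8 - 3*o/2 - 1/2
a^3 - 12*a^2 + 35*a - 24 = (a - 8)*(a - 3)*(a - 1)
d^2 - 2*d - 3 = (d - 3)*(d + 1)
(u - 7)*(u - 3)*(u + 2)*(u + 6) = u^4 - 2*u^3 - 47*u^2 + 48*u + 252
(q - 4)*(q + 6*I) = q^2 - 4*q + 6*I*q - 24*I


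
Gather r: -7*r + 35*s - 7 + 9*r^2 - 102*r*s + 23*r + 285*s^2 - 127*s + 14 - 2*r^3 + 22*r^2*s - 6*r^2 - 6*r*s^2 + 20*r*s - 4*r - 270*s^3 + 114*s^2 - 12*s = -2*r^3 + r^2*(22*s + 3) + r*(-6*s^2 - 82*s + 12) - 270*s^3 + 399*s^2 - 104*s + 7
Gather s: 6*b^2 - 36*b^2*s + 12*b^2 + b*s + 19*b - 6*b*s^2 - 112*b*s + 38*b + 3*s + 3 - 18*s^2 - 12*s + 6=18*b^2 + 57*b + s^2*(-6*b - 18) + s*(-36*b^2 - 111*b - 9) + 9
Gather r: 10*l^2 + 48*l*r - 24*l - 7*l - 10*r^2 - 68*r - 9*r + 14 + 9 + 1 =10*l^2 - 31*l - 10*r^2 + r*(48*l - 77) + 24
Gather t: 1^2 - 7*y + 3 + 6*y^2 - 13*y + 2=6*y^2 - 20*y + 6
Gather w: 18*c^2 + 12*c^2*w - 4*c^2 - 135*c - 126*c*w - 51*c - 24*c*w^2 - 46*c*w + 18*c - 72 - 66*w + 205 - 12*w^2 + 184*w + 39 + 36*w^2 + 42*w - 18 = 14*c^2 - 168*c + w^2*(24 - 24*c) + w*(12*c^2 - 172*c + 160) + 154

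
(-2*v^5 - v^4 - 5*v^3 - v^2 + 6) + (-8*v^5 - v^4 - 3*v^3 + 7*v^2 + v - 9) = -10*v^5 - 2*v^4 - 8*v^3 + 6*v^2 + v - 3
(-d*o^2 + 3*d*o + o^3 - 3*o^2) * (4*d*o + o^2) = -4*d^2*o^3 + 12*d^2*o^2 + 3*d*o^4 - 9*d*o^3 + o^5 - 3*o^4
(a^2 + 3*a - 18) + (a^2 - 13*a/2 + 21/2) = 2*a^2 - 7*a/2 - 15/2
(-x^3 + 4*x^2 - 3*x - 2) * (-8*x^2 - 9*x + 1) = 8*x^5 - 23*x^4 - 13*x^3 + 47*x^2 + 15*x - 2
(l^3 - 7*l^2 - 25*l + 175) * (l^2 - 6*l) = l^5 - 13*l^4 + 17*l^3 + 325*l^2 - 1050*l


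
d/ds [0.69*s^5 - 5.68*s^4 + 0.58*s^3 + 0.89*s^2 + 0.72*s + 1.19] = 3.45*s^4 - 22.72*s^3 + 1.74*s^2 + 1.78*s + 0.72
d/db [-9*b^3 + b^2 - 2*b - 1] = -27*b^2 + 2*b - 2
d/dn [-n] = -1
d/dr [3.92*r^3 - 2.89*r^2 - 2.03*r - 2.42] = 11.76*r^2 - 5.78*r - 2.03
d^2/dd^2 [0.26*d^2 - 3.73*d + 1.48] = 0.520000000000000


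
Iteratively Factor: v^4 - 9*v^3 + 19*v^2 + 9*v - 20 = (v + 1)*(v^3 - 10*v^2 + 29*v - 20) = (v - 4)*(v + 1)*(v^2 - 6*v + 5) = (v - 5)*(v - 4)*(v + 1)*(v - 1)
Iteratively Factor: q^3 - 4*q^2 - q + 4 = (q + 1)*(q^2 - 5*q + 4) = (q - 4)*(q + 1)*(q - 1)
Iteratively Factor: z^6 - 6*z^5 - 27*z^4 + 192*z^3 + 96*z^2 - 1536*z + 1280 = (z + 4)*(z^5 - 10*z^4 + 13*z^3 + 140*z^2 - 464*z + 320) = (z - 1)*(z + 4)*(z^4 - 9*z^3 + 4*z^2 + 144*z - 320) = (z - 4)*(z - 1)*(z + 4)*(z^3 - 5*z^2 - 16*z + 80) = (z - 4)^2*(z - 1)*(z + 4)*(z^2 - z - 20) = (z - 5)*(z - 4)^2*(z - 1)*(z + 4)*(z + 4)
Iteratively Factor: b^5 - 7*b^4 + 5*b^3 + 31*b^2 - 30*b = (b + 2)*(b^4 - 9*b^3 + 23*b^2 - 15*b) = b*(b + 2)*(b^3 - 9*b^2 + 23*b - 15) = b*(b - 1)*(b + 2)*(b^2 - 8*b + 15) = b*(b - 3)*(b - 1)*(b + 2)*(b - 5)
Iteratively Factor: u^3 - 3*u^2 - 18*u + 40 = (u - 2)*(u^2 - u - 20) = (u - 5)*(u - 2)*(u + 4)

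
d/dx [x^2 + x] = 2*x + 1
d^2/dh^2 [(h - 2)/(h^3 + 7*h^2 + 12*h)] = 6*(h^5 + 3*h^4 - 25*h^3 - 122*h^2 - 168*h - 96)/(h^3*(h^6 + 21*h^5 + 183*h^4 + 847*h^3 + 2196*h^2 + 3024*h + 1728))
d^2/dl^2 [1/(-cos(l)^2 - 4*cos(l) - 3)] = (4*sin(l)^4 - 6*sin(l)^2 - 27*cos(l) + 3*cos(3*l) - 24)/((cos(l) + 1)^3*(cos(l) + 3)^3)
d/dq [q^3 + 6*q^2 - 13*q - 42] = 3*q^2 + 12*q - 13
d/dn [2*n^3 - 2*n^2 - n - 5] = 6*n^2 - 4*n - 1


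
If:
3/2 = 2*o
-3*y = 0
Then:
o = 3/4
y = 0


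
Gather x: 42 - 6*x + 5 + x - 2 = 45 - 5*x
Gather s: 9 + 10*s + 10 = 10*s + 19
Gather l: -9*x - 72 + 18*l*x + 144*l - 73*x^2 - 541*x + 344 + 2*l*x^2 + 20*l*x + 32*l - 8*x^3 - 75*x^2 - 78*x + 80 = l*(2*x^2 + 38*x + 176) - 8*x^3 - 148*x^2 - 628*x + 352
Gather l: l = l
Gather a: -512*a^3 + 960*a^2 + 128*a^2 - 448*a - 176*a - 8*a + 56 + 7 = -512*a^3 + 1088*a^2 - 632*a + 63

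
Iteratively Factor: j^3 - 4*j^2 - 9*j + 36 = (j - 3)*(j^2 - j - 12) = (j - 3)*(j + 3)*(j - 4)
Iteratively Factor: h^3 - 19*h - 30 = (h + 2)*(h^2 - 2*h - 15) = (h + 2)*(h + 3)*(h - 5)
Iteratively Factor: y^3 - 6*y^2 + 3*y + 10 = (y + 1)*(y^2 - 7*y + 10) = (y - 2)*(y + 1)*(y - 5)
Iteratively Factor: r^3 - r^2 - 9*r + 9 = (r - 1)*(r^2 - 9) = (r - 3)*(r - 1)*(r + 3)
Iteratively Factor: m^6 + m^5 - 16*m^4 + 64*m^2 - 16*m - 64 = (m + 1)*(m^5 - 16*m^3 + 16*m^2 + 48*m - 64) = (m - 2)*(m + 1)*(m^4 + 2*m^3 - 12*m^2 - 8*m + 32) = (m - 2)^2*(m + 1)*(m^3 + 4*m^2 - 4*m - 16) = (m - 2)^2*(m + 1)*(m + 4)*(m^2 - 4) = (m - 2)^3*(m + 1)*(m + 4)*(m + 2)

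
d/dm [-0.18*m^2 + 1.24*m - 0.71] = 1.24 - 0.36*m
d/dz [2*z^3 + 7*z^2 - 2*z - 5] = 6*z^2 + 14*z - 2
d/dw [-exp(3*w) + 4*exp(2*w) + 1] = (8 - 3*exp(w))*exp(2*w)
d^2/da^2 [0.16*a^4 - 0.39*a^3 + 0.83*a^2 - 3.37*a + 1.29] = 1.92*a^2 - 2.34*a + 1.66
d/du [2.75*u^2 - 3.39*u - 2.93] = 5.5*u - 3.39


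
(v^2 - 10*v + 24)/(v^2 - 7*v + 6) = (v - 4)/(v - 1)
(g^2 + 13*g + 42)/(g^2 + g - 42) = (g + 6)/(g - 6)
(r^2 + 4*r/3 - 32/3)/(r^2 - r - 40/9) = 3*(r + 4)/(3*r + 5)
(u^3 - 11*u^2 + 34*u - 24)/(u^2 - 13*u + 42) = (u^2 - 5*u + 4)/(u - 7)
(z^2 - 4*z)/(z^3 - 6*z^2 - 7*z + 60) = z/(z^2 - 2*z - 15)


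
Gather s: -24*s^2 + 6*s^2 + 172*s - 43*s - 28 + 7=-18*s^2 + 129*s - 21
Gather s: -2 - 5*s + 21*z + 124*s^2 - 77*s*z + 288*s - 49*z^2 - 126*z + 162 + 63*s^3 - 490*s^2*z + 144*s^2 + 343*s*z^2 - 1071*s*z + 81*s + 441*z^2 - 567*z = 63*s^3 + s^2*(268 - 490*z) + s*(343*z^2 - 1148*z + 364) + 392*z^2 - 672*z + 160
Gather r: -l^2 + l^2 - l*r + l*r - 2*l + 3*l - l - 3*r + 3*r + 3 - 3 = 0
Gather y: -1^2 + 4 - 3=0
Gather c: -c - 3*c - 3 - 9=-4*c - 12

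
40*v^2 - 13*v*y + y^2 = (-8*v + y)*(-5*v + y)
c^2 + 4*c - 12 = (c - 2)*(c + 6)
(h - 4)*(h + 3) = h^2 - h - 12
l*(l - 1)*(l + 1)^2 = l^4 + l^3 - l^2 - l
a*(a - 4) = a^2 - 4*a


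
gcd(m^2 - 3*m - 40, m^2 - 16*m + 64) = m - 8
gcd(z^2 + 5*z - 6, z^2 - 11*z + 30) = 1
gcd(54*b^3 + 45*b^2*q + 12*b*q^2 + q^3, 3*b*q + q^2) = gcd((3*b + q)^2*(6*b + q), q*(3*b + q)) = 3*b + q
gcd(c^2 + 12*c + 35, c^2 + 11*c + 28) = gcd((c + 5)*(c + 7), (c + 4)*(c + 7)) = c + 7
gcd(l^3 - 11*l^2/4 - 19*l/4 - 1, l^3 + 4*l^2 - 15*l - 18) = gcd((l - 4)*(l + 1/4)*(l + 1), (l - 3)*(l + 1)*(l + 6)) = l + 1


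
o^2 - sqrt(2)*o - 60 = (o - 6*sqrt(2))*(o + 5*sqrt(2))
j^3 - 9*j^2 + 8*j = j*(j - 8)*(j - 1)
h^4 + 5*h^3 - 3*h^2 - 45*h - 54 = (h - 3)*(h + 2)*(h + 3)^2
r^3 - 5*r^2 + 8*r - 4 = (r - 2)^2*(r - 1)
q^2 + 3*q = q*(q + 3)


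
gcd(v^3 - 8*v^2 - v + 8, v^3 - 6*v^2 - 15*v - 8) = v^2 - 7*v - 8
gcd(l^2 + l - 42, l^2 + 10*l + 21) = l + 7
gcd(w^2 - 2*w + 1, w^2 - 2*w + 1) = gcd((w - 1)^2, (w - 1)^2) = w^2 - 2*w + 1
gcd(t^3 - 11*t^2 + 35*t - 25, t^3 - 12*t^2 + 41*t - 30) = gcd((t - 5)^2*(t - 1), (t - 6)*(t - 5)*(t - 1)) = t^2 - 6*t + 5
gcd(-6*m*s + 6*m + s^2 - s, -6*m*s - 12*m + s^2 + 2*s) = -6*m + s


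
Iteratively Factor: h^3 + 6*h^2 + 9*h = (h + 3)*(h^2 + 3*h) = h*(h + 3)*(h + 3)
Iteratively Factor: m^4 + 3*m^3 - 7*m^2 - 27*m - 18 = (m - 3)*(m^3 + 6*m^2 + 11*m + 6) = (m - 3)*(m + 3)*(m^2 + 3*m + 2) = (m - 3)*(m + 2)*(m + 3)*(m + 1)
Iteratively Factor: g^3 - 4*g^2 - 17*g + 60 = (g + 4)*(g^2 - 8*g + 15) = (g - 5)*(g + 4)*(g - 3)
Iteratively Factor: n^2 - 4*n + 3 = (n - 3)*(n - 1)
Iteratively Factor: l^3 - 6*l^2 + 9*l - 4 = (l - 4)*(l^2 - 2*l + 1) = (l - 4)*(l - 1)*(l - 1)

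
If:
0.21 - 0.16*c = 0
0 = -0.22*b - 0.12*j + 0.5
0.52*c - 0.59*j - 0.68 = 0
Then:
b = 2.27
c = 1.31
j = 0.00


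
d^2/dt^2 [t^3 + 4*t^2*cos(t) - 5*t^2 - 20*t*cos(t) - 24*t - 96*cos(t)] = -4*t^2*cos(t) - 16*t*sin(t) + 20*t*cos(t) + 6*t + 40*sin(t) + 104*cos(t) - 10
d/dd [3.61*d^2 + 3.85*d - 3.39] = 7.22*d + 3.85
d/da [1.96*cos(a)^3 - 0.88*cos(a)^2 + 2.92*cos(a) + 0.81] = (-5.88*cos(a)^2 + 1.76*cos(a) - 2.92)*sin(a)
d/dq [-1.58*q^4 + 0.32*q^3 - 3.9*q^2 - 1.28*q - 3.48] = -6.32*q^3 + 0.96*q^2 - 7.8*q - 1.28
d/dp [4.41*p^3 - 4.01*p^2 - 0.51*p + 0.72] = 13.23*p^2 - 8.02*p - 0.51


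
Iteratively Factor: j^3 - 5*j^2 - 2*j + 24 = (j - 4)*(j^2 - j - 6) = (j - 4)*(j - 3)*(j + 2)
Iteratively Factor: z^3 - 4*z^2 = (z)*(z^2 - 4*z) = z*(z - 4)*(z)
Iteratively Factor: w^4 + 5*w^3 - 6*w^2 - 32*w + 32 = (w + 4)*(w^3 + w^2 - 10*w + 8) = (w + 4)^2*(w^2 - 3*w + 2) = (w - 1)*(w + 4)^2*(w - 2)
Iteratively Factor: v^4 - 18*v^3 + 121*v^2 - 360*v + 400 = (v - 4)*(v^3 - 14*v^2 + 65*v - 100) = (v - 4)^2*(v^2 - 10*v + 25) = (v - 5)*(v - 4)^2*(v - 5)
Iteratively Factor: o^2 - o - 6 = (o - 3)*(o + 2)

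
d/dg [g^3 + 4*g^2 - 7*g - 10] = 3*g^2 + 8*g - 7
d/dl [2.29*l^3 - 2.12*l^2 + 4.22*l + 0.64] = 6.87*l^2 - 4.24*l + 4.22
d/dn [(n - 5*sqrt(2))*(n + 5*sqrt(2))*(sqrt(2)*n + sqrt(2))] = sqrt(2)*(3*n^2 + 2*n - 50)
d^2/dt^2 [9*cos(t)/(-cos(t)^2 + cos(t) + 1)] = (-9*(1 - cos(t)^2)^2 - 9*cos(t)^5 - 36*cos(t)^3 - 9*cos(t)^2 + 45*cos(t) - 9)/(-cos(t)^2 + cos(t) + 1)^3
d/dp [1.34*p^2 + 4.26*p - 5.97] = 2.68*p + 4.26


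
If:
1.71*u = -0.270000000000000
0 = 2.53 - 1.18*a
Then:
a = 2.14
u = -0.16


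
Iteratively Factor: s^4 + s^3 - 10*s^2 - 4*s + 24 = (s - 2)*(s^3 + 3*s^2 - 4*s - 12) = (s - 2)*(s + 2)*(s^2 + s - 6) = (s - 2)^2*(s + 2)*(s + 3)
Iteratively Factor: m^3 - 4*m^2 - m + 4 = (m - 4)*(m^2 - 1) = (m - 4)*(m + 1)*(m - 1)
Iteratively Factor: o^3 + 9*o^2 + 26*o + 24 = (o + 4)*(o^2 + 5*o + 6) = (o + 2)*(o + 4)*(o + 3)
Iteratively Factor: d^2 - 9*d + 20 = (d - 5)*(d - 4)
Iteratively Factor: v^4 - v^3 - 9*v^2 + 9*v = (v + 3)*(v^3 - 4*v^2 + 3*v) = (v - 1)*(v + 3)*(v^2 - 3*v) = (v - 3)*(v - 1)*(v + 3)*(v)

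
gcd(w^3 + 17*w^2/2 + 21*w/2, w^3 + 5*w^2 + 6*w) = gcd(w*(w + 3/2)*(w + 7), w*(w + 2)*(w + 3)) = w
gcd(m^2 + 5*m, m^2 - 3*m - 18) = 1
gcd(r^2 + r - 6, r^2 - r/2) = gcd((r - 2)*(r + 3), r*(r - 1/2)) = 1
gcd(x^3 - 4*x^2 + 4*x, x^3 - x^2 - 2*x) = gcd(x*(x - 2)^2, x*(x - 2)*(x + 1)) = x^2 - 2*x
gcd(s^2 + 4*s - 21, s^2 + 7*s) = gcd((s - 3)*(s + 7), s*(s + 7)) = s + 7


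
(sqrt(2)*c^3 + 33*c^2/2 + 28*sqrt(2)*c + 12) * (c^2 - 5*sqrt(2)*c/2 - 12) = sqrt(2)*c^5 + 23*c^4/2 - 101*sqrt(2)*c^3/4 - 326*c^2 - 366*sqrt(2)*c - 144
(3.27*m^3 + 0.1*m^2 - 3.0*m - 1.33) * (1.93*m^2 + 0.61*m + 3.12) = 6.3111*m^5 + 2.1877*m^4 + 4.4734*m^3 - 4.0849*m^2 - 10.1713*m - 4.1496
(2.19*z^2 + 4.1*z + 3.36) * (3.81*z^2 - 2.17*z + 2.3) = 8.3439*z^4 + 10.8687*z^3 + 8.9416*z^2 + 2.1388*z + 7.728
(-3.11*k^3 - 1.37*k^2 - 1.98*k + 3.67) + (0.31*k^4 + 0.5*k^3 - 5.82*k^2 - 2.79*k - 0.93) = 0.31*k^4 - 2.61*k^3 - 7.19*k^2 - 4.77*k + 2.74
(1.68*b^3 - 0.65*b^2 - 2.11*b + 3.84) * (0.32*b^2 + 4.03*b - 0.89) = 0.5376*b^5 + 6.5624*b^4 - 4.7899*b^3 - 6.696*b^2 + 17.3531*b - 3.4176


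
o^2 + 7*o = o*(o + 7)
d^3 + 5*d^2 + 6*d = d*(d + 2)*(d + 3)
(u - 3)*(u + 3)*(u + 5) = u^3 + 5*u^2 - 9*u - 45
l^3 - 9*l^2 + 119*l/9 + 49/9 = (l - 7)*(l - 7/3)*(l + 1/3)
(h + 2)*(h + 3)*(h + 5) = h^3 + 10*h^2 + 31*h + 30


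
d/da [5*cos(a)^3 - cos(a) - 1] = (1 - 15*cos(a)^2)*sin(a)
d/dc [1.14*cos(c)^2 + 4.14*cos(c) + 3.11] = -(2.28*cos(c) + 4.14)*sin(c)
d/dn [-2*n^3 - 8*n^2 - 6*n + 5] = -6*n^2 - 16*n - 6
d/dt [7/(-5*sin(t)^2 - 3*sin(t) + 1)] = 7*(10*sin(t) + 3)*cos(t)/(5*sin(t)^2 + 3*sin(t) - 1)^2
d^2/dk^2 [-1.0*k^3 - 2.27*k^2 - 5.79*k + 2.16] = -6.0*k - 4.54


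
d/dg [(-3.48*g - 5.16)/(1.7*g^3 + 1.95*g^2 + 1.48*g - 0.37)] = (11.832*g^3 + 33.102*g^2 + 20.124*g + 8.9244)/(2.89*g^6 + 6.63*g^5 + 8.8345*g^4 + 4.514*g^3 + 0.7474*g^2 - 1.0952*g + 0.1369)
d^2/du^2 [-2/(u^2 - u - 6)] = 4*(-u^2 + u + (2*u - 1)^2 + 6)/(-u^2 + u + 6)^3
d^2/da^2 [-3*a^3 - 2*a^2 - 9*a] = -18*a - 4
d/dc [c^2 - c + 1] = 2*c - 1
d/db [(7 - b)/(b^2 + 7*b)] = (b^2 - 14*b - 49)/(b^2*(b^2 + 14*b + 49))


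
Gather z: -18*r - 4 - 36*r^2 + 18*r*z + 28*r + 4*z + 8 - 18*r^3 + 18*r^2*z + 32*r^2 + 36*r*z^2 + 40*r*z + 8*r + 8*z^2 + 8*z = -18*r^3 - 4*r^2 + 18*r + z^2*(36*r + 8) + z*(18*r^2 + 58*r + 12) + 4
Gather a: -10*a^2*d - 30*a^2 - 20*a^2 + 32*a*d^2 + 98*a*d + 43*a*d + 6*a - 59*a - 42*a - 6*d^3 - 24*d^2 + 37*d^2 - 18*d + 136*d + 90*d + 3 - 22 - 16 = a^2*(-10*d - 50) + a*(32*d^2 + 141*d - 95) - 6*d^3 + 13*d^2 + 208*d - 35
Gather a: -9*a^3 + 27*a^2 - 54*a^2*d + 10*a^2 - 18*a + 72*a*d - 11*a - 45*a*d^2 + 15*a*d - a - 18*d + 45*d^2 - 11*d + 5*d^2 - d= -9*a^3 + a^2*(37 - 54*d) + a*(-45*d^2 + 87*d - 30) + 50*d^2 - 30*d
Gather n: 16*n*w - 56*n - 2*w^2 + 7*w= n*(16*w - 56) - 2*w^2 + 7*w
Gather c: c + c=2*c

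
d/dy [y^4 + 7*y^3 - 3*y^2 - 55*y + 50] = 4*y^3 + 21*y^2 - 6*y - 55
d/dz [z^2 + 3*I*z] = 2*z + 3*I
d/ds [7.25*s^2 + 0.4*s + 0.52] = 14.5*s + 0.4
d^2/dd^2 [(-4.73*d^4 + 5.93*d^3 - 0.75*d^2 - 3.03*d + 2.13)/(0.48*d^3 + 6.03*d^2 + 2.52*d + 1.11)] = (3.5527136788005e-15*d^8 + 1.13686837721616e-13*d^7 - 367.204482000001*d^6 - 463.356504*d^5 - 449.382222*d^4 - 301.746816*d^3 + 559.233828*d^2 + 352.912896*d + 13.642128)/(0.110592*d^9 + 4.167936*d^8 + 54.10152*d^7 + 263.786787*d^6 + 303.309684*d^5 + 244.016469*d^4 + 118.979928*d^3 + 43.435521*d^2 + 9.314676*d + 1.367631)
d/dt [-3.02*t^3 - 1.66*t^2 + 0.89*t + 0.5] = -9.06*t^2 - 3.32*t + 0.89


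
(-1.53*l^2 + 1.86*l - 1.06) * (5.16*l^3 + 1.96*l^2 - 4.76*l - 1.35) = -7.8948*l^5 + 6.5988*l^4 + 5.4588*l^3 - 8.8657*l^2 + 2.5346*l + 1.431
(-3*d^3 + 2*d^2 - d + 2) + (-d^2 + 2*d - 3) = -3*d^3 + d^2 + d - 1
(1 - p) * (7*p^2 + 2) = -7*p^3 + 7*p^2 - 2*p + 2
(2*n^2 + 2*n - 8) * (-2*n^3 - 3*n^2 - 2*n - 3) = -4*n^5 - 10*n^4 + 6*n^3 + 14*n^2 + 10*n + 24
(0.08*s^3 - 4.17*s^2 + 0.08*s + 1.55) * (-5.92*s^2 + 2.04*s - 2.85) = -0.4736*s^5 + 24.8496*s^4 - 9.2084*s^3 + 2.8717*s^2 + 2.934*s - 4.4175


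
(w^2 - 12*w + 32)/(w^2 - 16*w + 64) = (w - 4)/(w - 8)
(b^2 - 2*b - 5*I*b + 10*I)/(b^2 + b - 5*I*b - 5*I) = (b - 2)/(b + 1)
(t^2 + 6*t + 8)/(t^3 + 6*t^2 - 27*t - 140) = (t + 2)/(t^2 + 2*t - 35)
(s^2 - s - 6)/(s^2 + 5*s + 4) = (s^2 - s - 6)/(s^2 + 5*s + 4)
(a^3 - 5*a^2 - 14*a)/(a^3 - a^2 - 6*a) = (a - 7)/(a - 3)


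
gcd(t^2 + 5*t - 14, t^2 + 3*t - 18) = 1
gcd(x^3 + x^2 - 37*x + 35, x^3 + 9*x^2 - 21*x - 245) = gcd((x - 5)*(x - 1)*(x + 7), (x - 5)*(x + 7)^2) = x^2 + 2*x - 35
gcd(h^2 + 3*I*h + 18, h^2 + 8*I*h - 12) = h + 6*I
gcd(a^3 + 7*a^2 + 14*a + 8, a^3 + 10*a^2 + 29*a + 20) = a^2 + 5*a + 4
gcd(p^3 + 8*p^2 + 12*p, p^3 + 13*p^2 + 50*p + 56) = p + 2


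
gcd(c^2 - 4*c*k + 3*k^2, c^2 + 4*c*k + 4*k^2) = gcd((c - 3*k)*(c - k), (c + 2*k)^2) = 1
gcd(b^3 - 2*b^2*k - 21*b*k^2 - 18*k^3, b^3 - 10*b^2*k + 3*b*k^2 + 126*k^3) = b^2 - 3*b*k - 18*k^2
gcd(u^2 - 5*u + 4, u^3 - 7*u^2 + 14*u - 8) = u^2 - 5*u + 4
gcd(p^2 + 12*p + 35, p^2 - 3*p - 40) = p + 5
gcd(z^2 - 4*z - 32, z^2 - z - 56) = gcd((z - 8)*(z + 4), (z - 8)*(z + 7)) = z - 8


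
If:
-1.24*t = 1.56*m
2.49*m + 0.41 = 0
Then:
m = -0.16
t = 0.21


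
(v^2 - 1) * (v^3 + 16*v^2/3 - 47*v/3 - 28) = v^5 + 16*v^4/3 - 50*v^3/3 - 100*v^2/3 + 47*v/3 + 28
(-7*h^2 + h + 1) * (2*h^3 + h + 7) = -14*h^5 + 2*h^4 - 5*h^3 - 48*h^2 + 8*h + 7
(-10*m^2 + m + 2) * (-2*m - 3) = 20*m^3 + 28*m^2 - 7*m - 6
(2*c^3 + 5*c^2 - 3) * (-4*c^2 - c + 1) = -8*c^5 - 22*c^4 - 3*c^3 + 17*c^2 + 3*c - 3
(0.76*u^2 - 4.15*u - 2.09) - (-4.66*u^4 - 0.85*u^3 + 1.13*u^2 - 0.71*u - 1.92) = 4.66*u^4 + 0.85*u^3 - 0.37*u^2 - 3.44*u - 0.17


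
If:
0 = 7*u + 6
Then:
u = -6/7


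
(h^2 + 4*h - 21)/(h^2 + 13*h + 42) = (h - 3)/(h + 6)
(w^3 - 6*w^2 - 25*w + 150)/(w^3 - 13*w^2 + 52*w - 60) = (w + 5)/(w - 2)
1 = 1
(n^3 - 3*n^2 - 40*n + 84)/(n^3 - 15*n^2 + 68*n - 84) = (n + 6)/(n - 6)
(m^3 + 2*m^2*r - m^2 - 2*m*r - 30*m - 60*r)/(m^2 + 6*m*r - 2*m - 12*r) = (m^3 + 2*m^2*r - m^2 - 2*m*r - 30*m - 60*r)/(m^2 + 6*m*r - 2*m - 12*r)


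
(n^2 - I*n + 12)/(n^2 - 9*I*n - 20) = (n + 3*I)/(n - 5*I)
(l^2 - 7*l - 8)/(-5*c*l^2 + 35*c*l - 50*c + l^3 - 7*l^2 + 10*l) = (-l^2 + 7*l + 8)/(5*c*l^2 - 35*c*l + 50*c - l^3 + 7*l^2 - 10*l)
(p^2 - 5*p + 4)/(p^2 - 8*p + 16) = (p - 1)/(p - 4)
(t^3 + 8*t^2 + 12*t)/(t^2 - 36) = t*(t + 2)/(t - 6)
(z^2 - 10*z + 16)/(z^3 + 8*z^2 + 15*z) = (z^2 - 10*z + 16)/(z*(z^2 + 8*z + 15))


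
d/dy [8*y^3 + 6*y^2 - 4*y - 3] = 24*y^2 + 12*y - 4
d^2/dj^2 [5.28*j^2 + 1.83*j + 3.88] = 10.5600000000000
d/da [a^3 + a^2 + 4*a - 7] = 3*a^2 + 2*a + 4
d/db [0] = 0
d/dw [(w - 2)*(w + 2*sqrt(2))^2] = (w + 2*sqrt(2))*(3*w - 4 + 2*sqrt(2))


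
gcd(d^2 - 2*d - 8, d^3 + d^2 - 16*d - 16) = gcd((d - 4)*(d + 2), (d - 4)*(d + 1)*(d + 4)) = d - 4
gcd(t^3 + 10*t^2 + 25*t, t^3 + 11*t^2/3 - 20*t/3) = t^2 + 5*t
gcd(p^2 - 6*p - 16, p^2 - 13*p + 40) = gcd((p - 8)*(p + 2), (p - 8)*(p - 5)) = p - 8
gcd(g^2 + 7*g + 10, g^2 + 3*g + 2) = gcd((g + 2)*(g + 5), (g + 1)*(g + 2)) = g + 2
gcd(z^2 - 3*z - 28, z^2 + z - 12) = z + 4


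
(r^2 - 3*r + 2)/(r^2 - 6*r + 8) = (r - 1)/(r - 4)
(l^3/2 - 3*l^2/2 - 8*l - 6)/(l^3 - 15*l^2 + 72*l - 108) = (l^2 + 3*l + 2)/(2*(l^2 - 9*l + 18))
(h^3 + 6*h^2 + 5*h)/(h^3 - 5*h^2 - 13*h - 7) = h*(h + 5)/(h^2 - 6*h - 7)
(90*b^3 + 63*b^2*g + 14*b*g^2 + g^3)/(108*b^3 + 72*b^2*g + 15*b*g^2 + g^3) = (5*b + g)/(6*b + g)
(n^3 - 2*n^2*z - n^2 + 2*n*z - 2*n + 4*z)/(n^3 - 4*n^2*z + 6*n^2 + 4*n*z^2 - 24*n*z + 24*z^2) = (-n^2 + n + 2)/(-n^2 + 2*n*z - 6*n + 12*z)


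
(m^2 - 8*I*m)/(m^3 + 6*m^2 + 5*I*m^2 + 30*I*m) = (m - 8*I)/(m^2 + m*(6 + 5*I) + 30*I)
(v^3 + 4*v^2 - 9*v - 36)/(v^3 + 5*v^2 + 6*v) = (v^2 + v - 12)/(v*(v + 2))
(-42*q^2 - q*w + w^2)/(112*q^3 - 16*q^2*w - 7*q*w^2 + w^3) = (-6*q - w)/(16*q^2 - w^2)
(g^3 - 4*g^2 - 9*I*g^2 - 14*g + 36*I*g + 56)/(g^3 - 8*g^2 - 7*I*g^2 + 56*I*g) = (g^2 - 2*g*(2 + I) + 8*I)/(g*(g - 8))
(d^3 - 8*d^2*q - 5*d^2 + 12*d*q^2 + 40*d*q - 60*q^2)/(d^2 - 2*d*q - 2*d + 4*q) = (d^2 - 6*d*q - 5*d + 30*q)/(d - 2)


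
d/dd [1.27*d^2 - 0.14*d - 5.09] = 2.54*d - 0.14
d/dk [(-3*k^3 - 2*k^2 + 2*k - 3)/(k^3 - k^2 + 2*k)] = (5*k^4 - 16*k^3 + 7*k^2 - 6*k + 6)/(k^2*(k^4 - 2*k^3 + 5*k^2 - 4*k + 4))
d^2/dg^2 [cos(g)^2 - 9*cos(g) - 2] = 9*cos(g) - 2*cos(2*g)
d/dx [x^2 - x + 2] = 2*x - 1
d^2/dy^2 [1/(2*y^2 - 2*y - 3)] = 4*(2*y^2 - 2*y - 2*(2*y - 1)^2 - 3)/(-2*y^2 + 2*y + 3)^3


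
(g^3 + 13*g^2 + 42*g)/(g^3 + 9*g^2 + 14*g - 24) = g*(g + 7)/(g^2 + 3*g - 4)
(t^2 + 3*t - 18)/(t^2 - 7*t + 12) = (t + 6)/(t - 4)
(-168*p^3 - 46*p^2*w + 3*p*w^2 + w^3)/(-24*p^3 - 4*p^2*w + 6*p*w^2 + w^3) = (28*p^2 + 3*p*w - w^2)/(4*p^2 - w^2)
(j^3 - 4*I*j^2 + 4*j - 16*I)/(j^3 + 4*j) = (j - 4*I)/j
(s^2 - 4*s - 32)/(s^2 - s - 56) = (s + 4)/(s + 7)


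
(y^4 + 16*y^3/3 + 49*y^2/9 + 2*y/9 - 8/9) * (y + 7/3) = y^5 + 23*y^4/3 + 161*y^3/9 + 349*y^2/27 - 10*y/27 - 56/27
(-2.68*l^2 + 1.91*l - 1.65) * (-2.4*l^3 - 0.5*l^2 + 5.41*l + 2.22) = 6.432*l^5 - 3.244*l^4 - 11.4938*l^3 + 5.2085*l^2 - 4.6863*l - 3.663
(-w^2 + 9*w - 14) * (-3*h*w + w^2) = 3*h*w^3 - 27*h*w^2 + 42*h*w - w^4 + 9*w^3 - 14*w^2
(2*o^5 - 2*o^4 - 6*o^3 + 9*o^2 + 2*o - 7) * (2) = 4*o^5 - 4*o^4 - 12*o^3 + 18*o^2 + 4*o - 14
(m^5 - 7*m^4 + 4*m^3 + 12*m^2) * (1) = m^5 - 7*m^4 + 4*m^3 + 12*m^2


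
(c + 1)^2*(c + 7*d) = c^3 + 7*c^2*d + 2*c^2 + 14*c*d + c + 7*d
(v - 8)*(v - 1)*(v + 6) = v^3 - 3*v^2 - 46*v + 48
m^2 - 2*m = m*(m - 2)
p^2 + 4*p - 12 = (p - 2)*(p + 6)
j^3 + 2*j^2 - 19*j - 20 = (j - 4)*(j + 1)*(j + 5)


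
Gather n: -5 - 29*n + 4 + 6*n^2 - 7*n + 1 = 6*n^2 - 36*n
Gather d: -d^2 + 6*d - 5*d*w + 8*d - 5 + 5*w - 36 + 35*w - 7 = -d^2 + d*(14 - 5*w) + 40*w - 48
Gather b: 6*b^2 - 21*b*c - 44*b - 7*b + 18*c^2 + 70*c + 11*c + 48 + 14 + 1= 6*b^2 + b*(-21*c - 51) + 18*c^2 + 81*c + 63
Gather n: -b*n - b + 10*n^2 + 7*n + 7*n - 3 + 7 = -b + 10*n^2 + n*(14 - b) + 4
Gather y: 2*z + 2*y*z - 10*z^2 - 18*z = 2*y*z - 10*z^2 - 16*z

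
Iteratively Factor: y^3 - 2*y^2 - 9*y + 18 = (y + 3)*(y^2 - 5*y + 6) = (y - 3)*(y + 3)*(y - 2)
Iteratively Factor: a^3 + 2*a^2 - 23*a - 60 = (a - 5)*(a^2 + 7*a + 12) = (a - 5)*(a + 3)*(a + 4)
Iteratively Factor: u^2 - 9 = (u - 3)*(u + 3)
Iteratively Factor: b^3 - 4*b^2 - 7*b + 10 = (b - 5)*(b^2 + b - 2) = (b - 5)*(b + 2)*(b - 1)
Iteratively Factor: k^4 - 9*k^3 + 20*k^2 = (k)*(k^3 - 9*k^2 + 20*k) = k*(k - 5)*(k^2 - 4*k) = k*(k - 5)*(k - 4)*(k)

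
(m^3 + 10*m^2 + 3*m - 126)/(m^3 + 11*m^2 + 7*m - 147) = (m + 6)/(m + 7)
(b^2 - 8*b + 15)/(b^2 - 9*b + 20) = (b - 3)/(b - 4)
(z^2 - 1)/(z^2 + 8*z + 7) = (z - 1)/(z + 7)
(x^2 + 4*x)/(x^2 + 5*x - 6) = x*(x + 4)/(x^2 + 5*x - 6)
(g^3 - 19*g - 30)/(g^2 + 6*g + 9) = (g^2 - 3*g - 10)/(g + 3)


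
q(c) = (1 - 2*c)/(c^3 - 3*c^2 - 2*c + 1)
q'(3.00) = 1.80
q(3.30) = 2.40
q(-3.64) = -0.10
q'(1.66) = 0.10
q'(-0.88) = -250.16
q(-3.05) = -0.14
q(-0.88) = -11.28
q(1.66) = 0.39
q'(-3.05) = -0.09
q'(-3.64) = -0.05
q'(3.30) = 12.04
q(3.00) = 1.00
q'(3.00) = 1.80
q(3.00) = 1.00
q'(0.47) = 5.01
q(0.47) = -0.12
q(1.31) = 0.36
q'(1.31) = 0.07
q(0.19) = 1.20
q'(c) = (1 - 2*c)*(-3*c^2 + 6*c + 2)/(c^3 - 3*c^2 - 2*c + 1)^2 - 2/(c^3 - 3*c^2 - 2*c + 1) = c*(4*c^2 - 9*c + 6)/(c^6 - 6*c^5 + 5*c^4 + 14*c^3 - 2*c^2 - 4*c + 1)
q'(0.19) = 3.13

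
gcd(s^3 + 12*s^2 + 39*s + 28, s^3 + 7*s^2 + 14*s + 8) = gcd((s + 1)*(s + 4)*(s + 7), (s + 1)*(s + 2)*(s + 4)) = s^2 + 5*s + 4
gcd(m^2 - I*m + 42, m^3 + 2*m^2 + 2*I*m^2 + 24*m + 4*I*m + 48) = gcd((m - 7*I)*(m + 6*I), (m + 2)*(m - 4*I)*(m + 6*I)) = m + 6*I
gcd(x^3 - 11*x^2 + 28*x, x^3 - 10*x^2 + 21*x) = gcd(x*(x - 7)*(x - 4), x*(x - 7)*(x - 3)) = x^2 - 7*x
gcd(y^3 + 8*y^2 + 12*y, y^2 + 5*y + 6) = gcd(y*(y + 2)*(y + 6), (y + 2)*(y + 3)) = y + 2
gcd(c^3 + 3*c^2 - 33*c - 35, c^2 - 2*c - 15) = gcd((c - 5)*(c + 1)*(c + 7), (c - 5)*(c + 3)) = c - 5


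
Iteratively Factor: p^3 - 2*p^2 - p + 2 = (p - 2)*(p^2 - 1) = (p - 2)*(p + 1)*(p - 1)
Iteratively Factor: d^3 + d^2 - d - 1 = (d + 1)*(d^2 - 1) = (d + 1)^2*(d - 1)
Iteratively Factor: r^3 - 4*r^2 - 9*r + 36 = (r - 4)*(r^2 - 9) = (r - 4)*(r + 3)*(r - 3)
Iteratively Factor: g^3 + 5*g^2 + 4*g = (g + 4)*(g^2 + g) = (g + 1)*(g + 4)*(g)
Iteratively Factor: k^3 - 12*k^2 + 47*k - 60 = (k - 5)*(k^2 - 7*k + 12) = (k - 5)*(k - 4)*(k - 3)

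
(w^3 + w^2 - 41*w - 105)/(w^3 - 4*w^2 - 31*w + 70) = (w + 3)/(w - 2)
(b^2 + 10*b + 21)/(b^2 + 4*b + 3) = (b + 7)/(b + 1)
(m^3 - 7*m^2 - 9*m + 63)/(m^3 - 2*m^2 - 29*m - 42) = (m - 3)/(m + 2)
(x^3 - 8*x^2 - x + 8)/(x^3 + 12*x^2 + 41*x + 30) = (x^2 - 9*x + 8)/(x^2 + 11*x + 30)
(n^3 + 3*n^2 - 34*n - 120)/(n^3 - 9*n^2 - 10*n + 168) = (n + 5)/(n - 7)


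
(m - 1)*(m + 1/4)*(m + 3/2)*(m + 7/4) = m^4 + 5*m^3/2 - m^2/16 - 89*m/32 - 21/32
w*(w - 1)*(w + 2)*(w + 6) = w^4 + 7*w^3 + 4*w^2 - 12*w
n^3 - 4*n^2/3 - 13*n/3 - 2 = (n - 3)*(n + 2/3)*(n + 1)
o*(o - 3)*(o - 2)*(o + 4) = o^4 - o^3 - 14*o^2 + 24*o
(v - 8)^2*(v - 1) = v^3 - 17*v^2 + 80*v - 64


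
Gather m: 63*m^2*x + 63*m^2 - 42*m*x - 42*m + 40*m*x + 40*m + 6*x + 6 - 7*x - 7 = m^2*(63*x + 63) + m*(-2*x - 2) - x - 1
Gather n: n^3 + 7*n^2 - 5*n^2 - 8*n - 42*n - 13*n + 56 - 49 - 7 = n^3 + 2*n^2 - 63*n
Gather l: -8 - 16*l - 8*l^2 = -8*l^2 - 16*l - 8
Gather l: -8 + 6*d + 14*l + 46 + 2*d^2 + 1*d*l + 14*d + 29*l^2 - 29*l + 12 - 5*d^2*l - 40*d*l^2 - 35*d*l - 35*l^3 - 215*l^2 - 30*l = 2*d^2 + 20*d - 35*l^3 + l^2*(-40*d - 186) + l*(-5*d^2 - 34*d - 45) + 50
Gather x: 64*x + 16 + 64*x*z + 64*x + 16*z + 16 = x*(64*z + 128) + 16*z + 32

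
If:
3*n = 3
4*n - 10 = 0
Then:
No Solution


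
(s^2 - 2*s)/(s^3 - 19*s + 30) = s/(s^2 + 2*s - 15)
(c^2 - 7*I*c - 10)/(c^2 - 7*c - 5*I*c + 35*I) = (c - 2*I)/(c - 7)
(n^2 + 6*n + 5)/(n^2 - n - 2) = (n + 5)/(n - 2)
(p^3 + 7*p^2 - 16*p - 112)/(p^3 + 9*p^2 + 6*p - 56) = (p - 4)/(p - 2)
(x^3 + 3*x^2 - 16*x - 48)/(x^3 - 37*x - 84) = (x - 4)/(x - 7)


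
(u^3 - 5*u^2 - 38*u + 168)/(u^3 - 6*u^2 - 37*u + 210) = (u - 4)/(u - 5)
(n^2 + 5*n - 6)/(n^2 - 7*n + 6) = (n + 6)/(n - 6)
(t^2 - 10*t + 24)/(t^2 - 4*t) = (t - 6)/t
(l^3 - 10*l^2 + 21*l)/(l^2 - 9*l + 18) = l*(l - 7)/(l - 6)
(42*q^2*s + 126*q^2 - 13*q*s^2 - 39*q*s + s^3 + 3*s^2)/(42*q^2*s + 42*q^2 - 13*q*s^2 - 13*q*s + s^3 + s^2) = (s + 3)/(s + 1)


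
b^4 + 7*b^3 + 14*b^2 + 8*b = b*(b + 1)*(b + 2)*(b + 4)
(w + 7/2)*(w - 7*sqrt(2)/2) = w^2 - 7*sqrt(2)*w/2 + 7*w/2 - 49*sqrt(2)/4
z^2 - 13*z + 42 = (z - 7)*(z - 6)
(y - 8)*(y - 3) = y^2 - 11*y + 24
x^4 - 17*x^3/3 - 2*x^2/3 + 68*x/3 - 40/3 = (x - 5)*(x - 2)*(x - 2/3)*(x + 2)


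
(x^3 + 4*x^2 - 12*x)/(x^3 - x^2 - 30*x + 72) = x*(x - 2)/(x^2 - 7*x + 12)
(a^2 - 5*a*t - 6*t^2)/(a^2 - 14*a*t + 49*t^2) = (a^2 - 5*a*t - 6*t^2)/(a^2 - 14*a*t + 49*t^2)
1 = 1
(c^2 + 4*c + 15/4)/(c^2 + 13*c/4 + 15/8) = 2*(2*c + 3)/(4*c + 3)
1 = 1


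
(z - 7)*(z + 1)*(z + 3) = z^3 - 3*z^2 - 25*z - 21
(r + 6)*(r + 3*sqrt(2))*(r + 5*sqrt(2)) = r^3 + 6*r^2 + 8*sqrt(2)*r^2 + 30*r + 48*sqrt(2)*r + 180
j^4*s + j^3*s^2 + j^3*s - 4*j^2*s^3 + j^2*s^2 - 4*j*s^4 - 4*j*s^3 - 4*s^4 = (j - 2*s)*(j + s)*(j + 2*s)*(j*s + s)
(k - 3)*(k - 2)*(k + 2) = k^3 - 3*k^2 - 4*k + 12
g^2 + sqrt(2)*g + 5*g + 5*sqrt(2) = (g + 5)*(g + sqrt(2))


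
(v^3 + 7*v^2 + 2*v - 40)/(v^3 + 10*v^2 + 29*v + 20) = (v - 2)/(v + 1)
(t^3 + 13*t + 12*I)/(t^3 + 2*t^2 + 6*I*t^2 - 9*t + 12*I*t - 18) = (t^2 - 3*I*t + 4)/(t^2 + t*(2 + 3*I) + 6*I)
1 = 1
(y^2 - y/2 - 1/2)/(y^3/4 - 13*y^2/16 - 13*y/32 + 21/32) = 16*(2*y^2 - y - 1)/(8*y^3 - 26*y^2 - 13*y + 21)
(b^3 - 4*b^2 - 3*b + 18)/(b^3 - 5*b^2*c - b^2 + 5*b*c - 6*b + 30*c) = (b - 3)/(b - 5*c)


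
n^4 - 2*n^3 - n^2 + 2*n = n*(n - 2)*(n - 1)*(n + 1)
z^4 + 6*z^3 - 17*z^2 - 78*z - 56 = (z - 4)*(z + 1)*(z + 2)*(z + 7)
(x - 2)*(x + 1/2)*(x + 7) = x^3 + 11*x^2/2 - 23*x/2 - 7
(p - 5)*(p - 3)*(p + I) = p^3 - 8*p^2 + I*p^2 + 15*p - 8*I*p + 15*I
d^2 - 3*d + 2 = (d - 2)*(d - 1)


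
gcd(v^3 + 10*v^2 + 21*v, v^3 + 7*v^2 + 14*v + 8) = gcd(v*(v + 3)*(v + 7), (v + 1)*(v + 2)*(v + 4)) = 1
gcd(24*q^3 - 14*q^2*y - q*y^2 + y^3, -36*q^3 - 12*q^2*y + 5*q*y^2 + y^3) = -3*q + y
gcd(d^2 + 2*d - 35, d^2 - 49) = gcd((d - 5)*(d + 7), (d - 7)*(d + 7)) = d + 7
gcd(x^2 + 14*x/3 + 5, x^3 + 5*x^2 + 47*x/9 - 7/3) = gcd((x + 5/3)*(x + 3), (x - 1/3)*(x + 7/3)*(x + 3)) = x + 3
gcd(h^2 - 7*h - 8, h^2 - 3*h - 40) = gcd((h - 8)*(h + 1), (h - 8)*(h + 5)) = h - 8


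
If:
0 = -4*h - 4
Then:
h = -1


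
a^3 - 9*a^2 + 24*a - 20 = (a - 5)*(a - 2)^2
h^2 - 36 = (h - 6)*(h + 6)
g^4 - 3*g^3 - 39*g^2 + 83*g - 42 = (g - 7)*(g - 1)^2*(g + 6)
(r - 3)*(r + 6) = r^2 + 3*r - 18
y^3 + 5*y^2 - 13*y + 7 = (y - 1)^2*(y + 7)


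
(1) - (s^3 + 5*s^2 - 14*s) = -s^3 - 5*s^2 + 14*s + 1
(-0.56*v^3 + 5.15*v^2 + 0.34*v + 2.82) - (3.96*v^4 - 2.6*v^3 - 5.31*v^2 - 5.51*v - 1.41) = -3.96*v^4 + 2.04*v^3 + 10.46*v^2 + 5.85*v + 4.23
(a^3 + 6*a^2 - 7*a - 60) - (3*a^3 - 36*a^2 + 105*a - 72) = -2*a^3 + 42*a^2 - 112*a + 12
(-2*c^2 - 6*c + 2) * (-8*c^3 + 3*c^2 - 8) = 16*c^5 + 42*c^4 - 34*c^3 + 22*c^2 + 48*c - 16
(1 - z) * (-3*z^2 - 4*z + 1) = 3*z^3 + z^2 - 5*z + 1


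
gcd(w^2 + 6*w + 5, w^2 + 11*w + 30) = w + 5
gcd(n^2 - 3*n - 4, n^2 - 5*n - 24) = 1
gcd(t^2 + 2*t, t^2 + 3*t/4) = t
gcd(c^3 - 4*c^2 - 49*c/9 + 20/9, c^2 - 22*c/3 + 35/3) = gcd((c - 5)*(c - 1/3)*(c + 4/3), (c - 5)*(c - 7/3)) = c - 5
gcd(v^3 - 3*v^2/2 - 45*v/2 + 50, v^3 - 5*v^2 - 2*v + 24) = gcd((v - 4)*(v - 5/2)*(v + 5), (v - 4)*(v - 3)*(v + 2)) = v - 4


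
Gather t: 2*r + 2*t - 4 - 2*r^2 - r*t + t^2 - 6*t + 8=-2*r^2 + 2*r + t^2 + t*(-r - 4) + 4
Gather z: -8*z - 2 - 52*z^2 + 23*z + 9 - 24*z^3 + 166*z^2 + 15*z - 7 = -24*z^3 + 114*z^2 + 30*z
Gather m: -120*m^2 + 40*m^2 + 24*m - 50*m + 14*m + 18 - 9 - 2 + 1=-80*m^2 - 12*m + 8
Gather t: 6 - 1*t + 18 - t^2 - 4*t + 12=-t^2 - 5*t + 36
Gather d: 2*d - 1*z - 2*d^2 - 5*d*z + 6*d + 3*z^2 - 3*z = -2*d^2 + d*(8 - 5*z) + 3*z^2 - 4*z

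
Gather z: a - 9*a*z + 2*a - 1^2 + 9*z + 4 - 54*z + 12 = 3*a + z*(-9*a - 45) + 15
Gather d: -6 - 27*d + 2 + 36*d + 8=9*d + 4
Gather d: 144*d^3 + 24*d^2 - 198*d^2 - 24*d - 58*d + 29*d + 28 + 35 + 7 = 144*d^3 - 174*d^2 - 53*d + 70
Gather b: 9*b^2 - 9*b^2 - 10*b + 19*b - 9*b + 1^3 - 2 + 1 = 0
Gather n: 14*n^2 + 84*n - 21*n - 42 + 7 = 14*n^2 + 63*n - 35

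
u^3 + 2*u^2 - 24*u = u*(u - 4)*(u + 6)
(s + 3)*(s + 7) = s^2 + 10*s + 21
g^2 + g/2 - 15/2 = (g - 5/2)*(g + 3)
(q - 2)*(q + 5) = q^2 + 3*q - 10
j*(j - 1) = j^2 - j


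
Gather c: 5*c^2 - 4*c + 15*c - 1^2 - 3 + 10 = 5*c^2 + 11*c + 6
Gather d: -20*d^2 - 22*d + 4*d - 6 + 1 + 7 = -20*d^2 - 18*d + 2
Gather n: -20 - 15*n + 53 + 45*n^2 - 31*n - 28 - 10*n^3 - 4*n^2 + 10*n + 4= -10*n^3 + 41*n^2 - 36*n + 9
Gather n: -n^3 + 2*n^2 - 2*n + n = -n^3 + 2*n^2 - n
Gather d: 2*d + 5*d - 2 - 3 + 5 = 7*d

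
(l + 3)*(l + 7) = l^2 + 10*l + 21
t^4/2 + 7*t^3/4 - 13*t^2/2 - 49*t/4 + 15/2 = (t/2 + 1)*(t - 3)*(t - 1/2)*(t + 5)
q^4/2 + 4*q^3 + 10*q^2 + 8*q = q*(q/2 + 1)*(q + 2)*(q + 4)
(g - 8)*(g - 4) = g^2 - 12*g + 32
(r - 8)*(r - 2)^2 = r^3 - 12*r^2 + 36*r - 32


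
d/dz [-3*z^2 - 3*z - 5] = -6*z - 3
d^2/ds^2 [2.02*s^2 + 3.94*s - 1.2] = 4.04000000000000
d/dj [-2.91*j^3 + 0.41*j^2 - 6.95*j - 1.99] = -8.73*j^2 + 0.82*j - 6.95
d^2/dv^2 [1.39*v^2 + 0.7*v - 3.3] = 2.78000000000000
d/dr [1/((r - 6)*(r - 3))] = (9 - 2*r)/(r^4 - 18*r^3 + 117*r^2 - 324*r + 324)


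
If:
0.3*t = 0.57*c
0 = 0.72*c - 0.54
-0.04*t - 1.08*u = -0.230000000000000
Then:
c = 0.75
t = 1.42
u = 0.16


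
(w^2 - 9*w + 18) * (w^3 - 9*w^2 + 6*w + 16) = w^5 - 18*w^4 + 105*w^3 - 200*w^2 - 36*w + 288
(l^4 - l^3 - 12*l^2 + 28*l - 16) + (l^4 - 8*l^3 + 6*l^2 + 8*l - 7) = 2*l^4 - 9*l^3 - 6*l^2 + 36*l - 23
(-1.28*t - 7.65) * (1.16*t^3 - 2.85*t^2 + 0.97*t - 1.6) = -1.4848*t^4 - 5.226*t^3 + 20.5609*t^2 - 5.3725*t + 12.24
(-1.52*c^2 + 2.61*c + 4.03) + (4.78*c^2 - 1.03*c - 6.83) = 3.26*c^2 + 1.58*c - 2.8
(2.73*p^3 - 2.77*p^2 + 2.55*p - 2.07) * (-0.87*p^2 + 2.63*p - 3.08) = -2.3751*p^5 + 9.5898*p^4 - 17.912*p^3 + 17.039*p^2 - 13.2981*p + 6.3756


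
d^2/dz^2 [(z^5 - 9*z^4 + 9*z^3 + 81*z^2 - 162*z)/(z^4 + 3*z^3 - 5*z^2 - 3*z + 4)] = 4*(25*z^7 + 86*z^6 + 24*z^5 - 1154*z^4 - 2773*z^3 - 2592*z^2 - 5292*z - 324)/(z^10 + 11*z^9 + 33*z^8 - 17*z^7 - 169*z^6 - 15*z^5 + 299*z^4 + 37*z^3 - 228*z^2 - 16*z + 64)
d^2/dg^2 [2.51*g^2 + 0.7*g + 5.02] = 5.02000000000000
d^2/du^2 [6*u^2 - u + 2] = 12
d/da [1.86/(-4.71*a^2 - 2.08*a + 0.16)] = (17.5212*a + 3.8688)/(4.71*a^2 + 2.08*a - 0.16)^2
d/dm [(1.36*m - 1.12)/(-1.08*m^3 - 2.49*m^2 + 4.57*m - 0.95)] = (2.9376*m^3 - 0.2424*m^2 - 5.5776*m + 3.8264)/(1.1664*m^6 + 5.3784*m^5 - 3.6711*m^4 - 20.7066*m^3 + 25.6159*m^2 - 8.683*m + 0.9025)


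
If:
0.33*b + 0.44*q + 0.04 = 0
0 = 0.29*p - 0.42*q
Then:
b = -1.33333333333333*q - 0.121212121212121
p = 1.44827586206897*q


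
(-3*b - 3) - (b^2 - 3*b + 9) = -b^2 - 12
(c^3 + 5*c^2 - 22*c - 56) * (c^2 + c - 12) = c^5 + 6*c^4 - 29*c^3 - 138*c^2 + 208*c + 672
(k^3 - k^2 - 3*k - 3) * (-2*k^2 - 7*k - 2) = -2*k^5 - 5*k^4 + 11*k^3 + 29*k^2 + 27*k + 6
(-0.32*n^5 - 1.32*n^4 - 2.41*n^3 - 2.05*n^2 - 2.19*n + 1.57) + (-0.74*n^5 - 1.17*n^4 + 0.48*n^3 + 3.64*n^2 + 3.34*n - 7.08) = -1.06*n^5 - 2.49*n^4 - 1.93*n^3 + 1.59*n^2 + 1.15*n - 5.51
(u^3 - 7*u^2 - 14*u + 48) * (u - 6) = u^4 - 13*u^3 + 28*u^2 + 132*u - 288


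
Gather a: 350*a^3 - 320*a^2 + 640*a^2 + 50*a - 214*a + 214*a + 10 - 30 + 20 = 350*a^3 + 320*a^2 + 50*a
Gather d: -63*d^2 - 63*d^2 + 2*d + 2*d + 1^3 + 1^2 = -126*d^2 + 4*d + 2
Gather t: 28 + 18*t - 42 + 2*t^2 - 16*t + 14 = 2*t^2 + 2*t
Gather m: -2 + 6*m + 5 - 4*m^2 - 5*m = -4*m^2 + m + 3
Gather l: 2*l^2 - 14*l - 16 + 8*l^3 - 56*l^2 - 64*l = 8*l^3 - 54*l^2 - 78*l - 16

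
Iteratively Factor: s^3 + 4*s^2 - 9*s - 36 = (s - 3)*(s^2 + 7*s + 12) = (s - 3)*(s + 4)*(s + 3)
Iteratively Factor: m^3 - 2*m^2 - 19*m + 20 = (m - 5)*(m^2 + 3*m - 4) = (m - 5)*(m + 4)*(m - 1)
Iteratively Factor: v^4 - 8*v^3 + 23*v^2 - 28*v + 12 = (v - 2)*(v^3 - 6*v^2 + 11*v - 6) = (v - 3)*(v - 2)*(v^2 - 3*v + 2) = (v - 3)*(v - 2)^2*(v - 1)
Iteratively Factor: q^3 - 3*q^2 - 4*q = (q - 4)*(q^2 + q) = (q - 4)*(q + 1)*(q)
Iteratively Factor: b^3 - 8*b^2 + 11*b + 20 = (b - 4)*(b^2 - 4*b - 5) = (b - 5)*(b - 4)*(b + 1)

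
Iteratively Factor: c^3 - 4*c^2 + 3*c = (c - 3)*(c^2 - c) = (c - 3)*(c - 1)*(c)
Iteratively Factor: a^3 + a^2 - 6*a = (a + 3)*(a^2 - 2*a) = a*(a + 3)*(a - 2)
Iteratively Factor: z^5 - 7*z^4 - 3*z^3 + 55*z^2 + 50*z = (z + 2)*(z^4 - 9*z^3 + 15*z^2 + 25*z) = (z - 5)*(z + 2)*(z^3 - 4*z^2 - 5*z) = (z - 5)^2*(z + 2)*(z^2 + z) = z*(z - 5)^2*(z + 2)*(z + 1)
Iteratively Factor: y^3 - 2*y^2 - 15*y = (y - 5)*(y^2 + 3*y) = (y - 5)*(y + 3)*(y)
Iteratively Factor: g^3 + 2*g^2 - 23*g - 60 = (g + 3)*(g^2 - g - 20) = (g - 5)*(g + 3)*(g + 4)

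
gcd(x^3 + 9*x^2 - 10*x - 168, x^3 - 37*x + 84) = x^2 + 3*x - 28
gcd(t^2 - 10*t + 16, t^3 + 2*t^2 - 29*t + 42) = t - 2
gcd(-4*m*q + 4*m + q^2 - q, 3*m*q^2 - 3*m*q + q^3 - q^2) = q - 1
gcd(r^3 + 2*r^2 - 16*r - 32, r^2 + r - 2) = r + 2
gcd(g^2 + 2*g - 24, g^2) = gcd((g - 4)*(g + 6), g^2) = 1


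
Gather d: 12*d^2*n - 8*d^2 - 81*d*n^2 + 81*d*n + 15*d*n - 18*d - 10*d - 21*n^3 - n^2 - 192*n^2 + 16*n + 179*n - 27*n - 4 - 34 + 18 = d^2*(12*n - 8) + d*(-81*n^2 + 96*n - 28) - 21*n^3 - 193*n^2 + 168*n - 20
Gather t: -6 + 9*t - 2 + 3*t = 12*t - 8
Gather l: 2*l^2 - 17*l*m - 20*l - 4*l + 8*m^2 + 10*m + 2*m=2*l^2 + l*(-17*m - 24) + 8*m^2 + 12*m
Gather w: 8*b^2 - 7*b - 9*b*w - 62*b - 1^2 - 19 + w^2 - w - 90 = 8*b^2 - 69*b + w^2 + w*(-9*b - 1) - 110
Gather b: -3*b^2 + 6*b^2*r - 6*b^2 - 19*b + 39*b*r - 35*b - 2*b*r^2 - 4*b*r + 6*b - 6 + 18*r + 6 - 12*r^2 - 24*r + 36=b^2*(6*r - 9) + b*(-2*r^2 + 35*r - 48) - 12*r^2 - 6*r + 36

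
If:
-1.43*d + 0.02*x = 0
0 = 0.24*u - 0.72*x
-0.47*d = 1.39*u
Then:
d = 0.00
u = 0.00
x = 0.00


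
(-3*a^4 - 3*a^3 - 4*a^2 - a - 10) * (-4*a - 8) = 12*a^5 + 36*a^4 + 40*a^3 + 36*a^2 + 48*a + 80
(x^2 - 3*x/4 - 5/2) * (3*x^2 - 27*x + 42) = 3*x^4 - 117*x^3/4 + 219*x^2/4 + 36*x - 105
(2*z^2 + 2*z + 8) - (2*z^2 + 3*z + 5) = 3 - z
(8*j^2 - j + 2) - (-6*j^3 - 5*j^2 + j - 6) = 6*j^3 + 13*j^2 - 2*j + 8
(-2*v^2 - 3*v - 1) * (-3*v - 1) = 6*v^3 + 11*v^2 + 6*v + 1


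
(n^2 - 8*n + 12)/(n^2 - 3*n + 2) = (n - 6)/(n - 1)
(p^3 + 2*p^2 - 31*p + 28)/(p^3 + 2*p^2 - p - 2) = (p^2 + 3*p - 28)/(p^2 + 3*p + 2)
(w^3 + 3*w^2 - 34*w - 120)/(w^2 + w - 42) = (w^2 + 9*w + 20)/(w + 7)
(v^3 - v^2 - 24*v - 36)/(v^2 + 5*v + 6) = v - 6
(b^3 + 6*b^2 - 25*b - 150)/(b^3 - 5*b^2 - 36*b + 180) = (b + 5)/(b - 6)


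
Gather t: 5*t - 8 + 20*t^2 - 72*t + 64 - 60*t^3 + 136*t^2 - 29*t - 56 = -60*t^3 + 156*t^2 - 96*t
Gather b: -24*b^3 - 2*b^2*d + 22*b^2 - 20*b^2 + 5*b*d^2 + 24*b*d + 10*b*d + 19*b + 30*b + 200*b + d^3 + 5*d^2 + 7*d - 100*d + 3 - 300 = -24*b^3 + b^2*(2 - 2*d) + b*(5*d^2 + 34*d + 249) + d^3 + 5*d^2 - 93*d - 297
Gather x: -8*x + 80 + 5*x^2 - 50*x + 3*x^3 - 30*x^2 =3*x^3 - 25*x^2 - 58*x + 80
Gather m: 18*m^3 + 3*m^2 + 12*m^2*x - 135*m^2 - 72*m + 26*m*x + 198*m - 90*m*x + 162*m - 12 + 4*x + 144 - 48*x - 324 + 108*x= 18*m^3 + m^2*(12*x - 132) + m*(288 - 64*x) + 64*x - 192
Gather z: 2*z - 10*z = -8*z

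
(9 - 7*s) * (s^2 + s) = -7*s^3 + 2*s^2 + 9*s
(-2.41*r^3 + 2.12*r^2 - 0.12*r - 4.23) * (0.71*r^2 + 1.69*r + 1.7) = -1.7111*r^5 - 2.5677*r^4 - 0.599400000000001*r^3 + 0.3979*r^2 - 7.3527*r - 7.191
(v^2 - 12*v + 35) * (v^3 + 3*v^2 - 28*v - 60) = v^5 - 9*v^4 - 29*v^3 + 381*v^2 - 260*v - 2100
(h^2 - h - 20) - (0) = h^2 - h - 20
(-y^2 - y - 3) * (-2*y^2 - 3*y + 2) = 2*y^4 + 5*y^3 + 7*y^2 + 7*y - 6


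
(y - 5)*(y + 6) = y^2 + y - 30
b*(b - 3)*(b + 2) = b^3 - b^2 - 6*b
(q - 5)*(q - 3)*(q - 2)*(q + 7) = q^4 - 3*q^3 - 39*q^2 + 187*q - 210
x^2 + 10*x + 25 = (x + 5)^2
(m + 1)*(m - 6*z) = m^2 - 6*m*z + m - 6*z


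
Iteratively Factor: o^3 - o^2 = (o - 1)*(o^2) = o*(o - 1)*(o)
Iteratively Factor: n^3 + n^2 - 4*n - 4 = (n + 1)*(n^2 - 4) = (n - 2)*(n + 1)*(n + 2)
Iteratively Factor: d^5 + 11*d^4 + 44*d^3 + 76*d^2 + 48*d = (d + 4)*(d^4 + 7*d^3 + 16*d^2 + 12*d) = (d + 3)*(d + 4)*(d^3 + 4*d^2 + 4*d) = d*(d + 3)*(d + 4)*(d^2 + 4*d + 4) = d*(d + 2)*(d + 3)*(d + 4)*(d + 2)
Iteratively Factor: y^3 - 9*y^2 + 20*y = (y)*(y^2 - 9*y + 20) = y*(y - 5)*(y - 4)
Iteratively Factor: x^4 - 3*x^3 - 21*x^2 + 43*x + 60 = (x + 1)*(x^3 - 4*x^2 - 17*x + 60) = (x - 5)*(x + 1)*(x^2 + x - 12) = (x - 5)*(x - 3)*(x + 1)*(x + 4)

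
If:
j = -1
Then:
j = -1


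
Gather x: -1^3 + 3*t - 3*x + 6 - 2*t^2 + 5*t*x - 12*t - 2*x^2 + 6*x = -2*t^2 - 9*t - 2*x^2 + x*(5*t + 3) + 5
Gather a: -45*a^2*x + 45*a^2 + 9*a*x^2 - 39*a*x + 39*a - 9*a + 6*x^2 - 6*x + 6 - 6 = a^2*(45 - 45*x) + a*(9*x^2 - 39*x + 30) + 6*x^2 - 6*x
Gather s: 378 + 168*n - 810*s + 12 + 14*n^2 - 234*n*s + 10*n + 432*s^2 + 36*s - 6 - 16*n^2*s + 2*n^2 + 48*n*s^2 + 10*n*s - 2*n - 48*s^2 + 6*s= 16*n^2 + 176*n + s^2*(48*n + 384) + s*(-16*n^2 - 224*n - 768) + 384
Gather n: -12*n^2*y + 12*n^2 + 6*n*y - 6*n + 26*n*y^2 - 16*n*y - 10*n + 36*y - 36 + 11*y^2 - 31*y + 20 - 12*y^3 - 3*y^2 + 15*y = n^2*(12 - 12*y) + n*(26*y^2 - 10*y - 16) - 12*y^3 + 8*y^2 + 20*y - 16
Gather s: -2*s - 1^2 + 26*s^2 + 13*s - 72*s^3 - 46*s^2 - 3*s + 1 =-72*s^3 - 20*s^2 + 8*s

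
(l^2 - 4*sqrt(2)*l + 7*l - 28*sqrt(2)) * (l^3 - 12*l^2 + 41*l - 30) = l^5 - 4*sqrt(2)*l^4 - 5*l^4 - 43*l^3 + 20*sqrt(2)*l^3 + 172*sqrt(2)*l^2 + 257*l^2 - 1028*sqrt(2)*l - 210*l + 840*sqrt(2)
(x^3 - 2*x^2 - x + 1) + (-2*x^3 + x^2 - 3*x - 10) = -x^3 - x^2 - 4*x - 9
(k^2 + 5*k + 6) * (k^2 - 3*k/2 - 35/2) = k^4 + 7*k^3/2 - 19*k^2 - 193*k/2 - 105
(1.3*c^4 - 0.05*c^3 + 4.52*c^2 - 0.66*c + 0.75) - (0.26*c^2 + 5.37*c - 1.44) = 1.3*c^4 - 0.05*c^3 + 4.26*c^2 - 6.03*c + 2.19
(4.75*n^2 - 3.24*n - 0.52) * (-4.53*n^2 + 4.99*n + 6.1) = -21.5175*n^4 + 38.3797*n^3 + 15.163*n^2 - 22.3588*n - 3.172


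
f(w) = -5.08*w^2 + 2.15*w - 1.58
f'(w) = 2.15 - 10.16*w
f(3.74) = -64.60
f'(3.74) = -35.85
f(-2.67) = -43.54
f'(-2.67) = 29.28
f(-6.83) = -253.24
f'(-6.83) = 71.54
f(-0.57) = -4.46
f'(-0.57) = 7.94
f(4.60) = -99.18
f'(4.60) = -44.59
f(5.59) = -148.30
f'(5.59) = -54.64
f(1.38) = -8.29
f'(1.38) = -11.87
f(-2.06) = -27.57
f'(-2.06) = 23.08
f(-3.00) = -53.75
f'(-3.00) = 32.63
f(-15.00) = -1176.83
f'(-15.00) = 154.55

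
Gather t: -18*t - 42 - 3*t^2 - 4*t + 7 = -3*t^2 - 22*t - 35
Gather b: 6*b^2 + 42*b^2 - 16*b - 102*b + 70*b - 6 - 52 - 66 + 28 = 48*b^2 - 48*b - 96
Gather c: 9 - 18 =-9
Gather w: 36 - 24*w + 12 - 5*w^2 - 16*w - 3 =-5*w^2 - 40*w + 45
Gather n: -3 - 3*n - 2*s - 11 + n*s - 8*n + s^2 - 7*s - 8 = n*(s - 11) + s^2 - 9*s - 22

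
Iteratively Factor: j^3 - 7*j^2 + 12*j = (j - 3)*(j^2 - 4*j) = j*(j - 3)*(j - 4)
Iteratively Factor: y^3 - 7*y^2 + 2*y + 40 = (y + 2)*(y^2 - 9*y + 20) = (y - 5)*(y + 2)*(y - 4)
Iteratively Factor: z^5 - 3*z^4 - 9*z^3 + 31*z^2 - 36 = (z + 3)*(z^4 - 6*z^3 + 9*z^2 + 4*z - 12) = (z - 3)*(z + 3)*(z^3 - 3*z^2 + 4) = (z - 3)*(z - 2)*(z + 3)*(z^2 - z - 2) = (z - 3)*(z - 2)*(z + 1)*(z + 3)*(z - 2)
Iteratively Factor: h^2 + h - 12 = (h + 4)*(h - 3)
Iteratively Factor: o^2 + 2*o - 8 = (o - 2)*(o + 4)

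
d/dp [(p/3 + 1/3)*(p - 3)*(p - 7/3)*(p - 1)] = 4*p^3/3 - 16*p^2/3 + 4*p + 16/9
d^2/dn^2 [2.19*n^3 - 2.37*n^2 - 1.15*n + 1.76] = 13.14*n - 4.74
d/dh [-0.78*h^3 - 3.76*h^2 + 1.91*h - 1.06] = -2.34*h^2 - 7.52*h + 1.91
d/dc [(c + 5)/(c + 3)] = -2/(c + 3)^2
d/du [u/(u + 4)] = 4/(u + 4)^2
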